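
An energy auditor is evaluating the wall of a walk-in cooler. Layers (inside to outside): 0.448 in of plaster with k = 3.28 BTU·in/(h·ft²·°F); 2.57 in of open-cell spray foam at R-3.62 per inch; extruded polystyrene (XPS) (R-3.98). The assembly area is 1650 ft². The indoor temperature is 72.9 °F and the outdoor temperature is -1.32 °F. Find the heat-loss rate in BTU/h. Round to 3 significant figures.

9130 BTU/h

0.448/3.28 = 0.1366
2.57 × 3.62 = 9.303
R_total = 0.1366 + 9.303 + 3.98 = 13.42 ft²·°F·h/BTU
Q = A·ΔT/R = 1650 × (72.9 − (-1.32)) / 13.42 = 9125 BTU/h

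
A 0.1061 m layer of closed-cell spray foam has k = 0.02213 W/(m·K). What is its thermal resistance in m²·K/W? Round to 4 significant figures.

R = L/k = 0.1061/0.02213 = 4.7944 m²·K/W

4.794 m²·K/W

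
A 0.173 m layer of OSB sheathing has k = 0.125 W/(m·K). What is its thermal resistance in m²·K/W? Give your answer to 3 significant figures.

1.38 m²·K/W

R = L/k = 0.173/0.125 = 1.384 m²·K/W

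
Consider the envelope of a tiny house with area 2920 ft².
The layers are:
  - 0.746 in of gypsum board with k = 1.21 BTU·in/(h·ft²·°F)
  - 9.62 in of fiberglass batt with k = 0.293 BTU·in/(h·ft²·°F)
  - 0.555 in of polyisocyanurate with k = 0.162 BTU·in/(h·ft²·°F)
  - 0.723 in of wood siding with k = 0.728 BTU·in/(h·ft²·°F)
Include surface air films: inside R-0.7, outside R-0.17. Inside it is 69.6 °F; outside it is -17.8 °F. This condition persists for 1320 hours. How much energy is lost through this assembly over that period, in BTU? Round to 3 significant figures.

8700000 BTU

0.746/1.21 = 0.6165
9.62/0.293 = 32.83
0.555/0.162 = 3.426
0.723/0.728 = 0.9931
R_total = 0.7 + 0.6165 + 32.83 + 3.426 + 0.9931 + 0.17 = 38.74 ft²·°F·h/BTU
Q = 2920 × (69.6 − (-17.8)) / 38.74 = 6588 BTU/h
E = 6588 × 1320 = 8696000 BTU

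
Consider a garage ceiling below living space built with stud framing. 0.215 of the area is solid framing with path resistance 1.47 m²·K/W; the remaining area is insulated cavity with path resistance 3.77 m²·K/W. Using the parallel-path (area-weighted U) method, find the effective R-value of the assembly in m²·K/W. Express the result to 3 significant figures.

2.82 m²·K/W

U_eff = 0.785/3.77 + 0.215/1.47 = 0.2082 + 0.1463 = 0.3545
R_eff = 1/U_eff = 2.821 m²·K/W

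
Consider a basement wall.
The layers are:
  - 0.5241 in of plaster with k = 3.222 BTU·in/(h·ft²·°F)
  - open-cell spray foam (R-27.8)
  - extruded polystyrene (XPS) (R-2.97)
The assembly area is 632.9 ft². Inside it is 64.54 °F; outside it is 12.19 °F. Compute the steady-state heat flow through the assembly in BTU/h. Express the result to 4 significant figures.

1071 BTU/h

0.5241/3.222 = 0.16266
R_total = 0.16266 + 27.8 + 2.97 = 30.933 ft²·°F·h/BTU
Q = A·ΔT/R = 632.9 × (64.54 − 12.19) / 30.933 = 1071.1 BTU/h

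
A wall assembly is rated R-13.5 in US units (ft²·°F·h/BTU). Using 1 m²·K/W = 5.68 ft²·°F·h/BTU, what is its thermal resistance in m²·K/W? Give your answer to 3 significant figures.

R_SI = 13.5/5.68 = 2.377

2.38 m²·K/W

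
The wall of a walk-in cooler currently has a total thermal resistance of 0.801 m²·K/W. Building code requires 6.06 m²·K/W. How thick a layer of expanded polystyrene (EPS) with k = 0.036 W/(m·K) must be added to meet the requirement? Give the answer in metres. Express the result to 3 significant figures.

0.189 m

ΔR = 6.06 − 0.801 = 5.259 m²·K/W
L = ΔR × k = 5.259 × 0.036 = 0.1893 m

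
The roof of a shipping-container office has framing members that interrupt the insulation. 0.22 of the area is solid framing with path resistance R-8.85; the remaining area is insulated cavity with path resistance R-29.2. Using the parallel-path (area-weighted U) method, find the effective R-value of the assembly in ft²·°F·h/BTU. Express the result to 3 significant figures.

19.4 ft²·°F·h/BTU

U_eff = 0.78/29.2 + 0.22/8.85 = 0.02671 + 0.02486 = 0.05157
R_eff = 1/U_eff = 19.39 ft²·°F·h/BTU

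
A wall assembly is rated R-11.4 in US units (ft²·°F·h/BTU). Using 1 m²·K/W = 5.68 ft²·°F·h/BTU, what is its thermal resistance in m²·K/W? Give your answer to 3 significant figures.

2.01 m²·K/W

R_SI = 11.4/5.68 = 2.007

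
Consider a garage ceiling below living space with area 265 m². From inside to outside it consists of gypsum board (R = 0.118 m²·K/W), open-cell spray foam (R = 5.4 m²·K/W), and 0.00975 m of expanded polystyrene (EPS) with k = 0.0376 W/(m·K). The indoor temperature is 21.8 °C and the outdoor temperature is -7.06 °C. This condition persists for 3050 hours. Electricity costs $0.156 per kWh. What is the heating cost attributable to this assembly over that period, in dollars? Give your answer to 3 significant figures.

0.00975/0.0376 = 0.2593
R_total = 0.118 + 5.4 + 0.2593 = 5.777 m²·K/W
Q = 265 × (21.8 − (-7.06)) / 5.777 = 1324 W
E = 1324 W × 3050 h / 1000 = 4038 kWh
Cost = 4038 × 0.156 = $629.9

630 dollars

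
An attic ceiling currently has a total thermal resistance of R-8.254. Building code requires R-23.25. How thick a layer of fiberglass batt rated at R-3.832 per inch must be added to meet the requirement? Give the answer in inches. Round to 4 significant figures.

3.913 in

ΔR = 23.25 − 8.254 = 14.996 ft²·°F·h/BTU
L = ΔR / (R/in) = 14.996/3.832 = 3.9134 in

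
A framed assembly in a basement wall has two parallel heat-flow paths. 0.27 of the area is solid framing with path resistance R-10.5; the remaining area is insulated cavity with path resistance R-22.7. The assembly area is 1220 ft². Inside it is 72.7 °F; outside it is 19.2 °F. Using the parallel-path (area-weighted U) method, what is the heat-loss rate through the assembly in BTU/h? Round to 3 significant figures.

U_eff = 0.73/22.7 + 0.27/10.5 = 0.03216 + 0.02571 = 0.05787
R_eff = 1/U_eff = 17.28 ft²·°F·h/BTU
Q = 1220 × (72.7 − 19.2) / 17.28 = 3777 BTU/h

3780 BTU/h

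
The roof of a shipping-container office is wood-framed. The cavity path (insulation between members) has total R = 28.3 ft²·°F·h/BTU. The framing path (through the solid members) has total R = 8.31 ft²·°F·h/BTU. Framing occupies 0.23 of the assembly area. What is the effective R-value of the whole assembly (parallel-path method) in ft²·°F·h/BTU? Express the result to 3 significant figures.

18.2 ft²·°F·h/BTU

U_eff = 0.77/28.3 + 0.23/8.31 = 0.02721 + 0.02768 = 0.05489
R_eff = 1/U_eff = 18.22 ft²·°F·h/BTU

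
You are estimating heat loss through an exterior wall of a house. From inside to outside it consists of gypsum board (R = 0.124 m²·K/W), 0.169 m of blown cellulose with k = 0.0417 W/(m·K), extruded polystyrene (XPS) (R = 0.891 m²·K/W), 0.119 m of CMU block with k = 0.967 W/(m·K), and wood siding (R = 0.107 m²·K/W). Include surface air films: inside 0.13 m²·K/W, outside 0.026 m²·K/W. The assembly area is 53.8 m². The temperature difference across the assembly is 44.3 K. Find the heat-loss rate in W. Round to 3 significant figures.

0.169/0.0417 = 4.053
0.119/0.967 = 0.1231
R_total = 0.13 + 0.124 + 4.053 + 0.891 + 0.1231 + 0.107 + 0.026 = 5.454 m²·K/W
Q = A·ΔT/R = 53.8 × 44.3 / 5.454 = 437 W

437 W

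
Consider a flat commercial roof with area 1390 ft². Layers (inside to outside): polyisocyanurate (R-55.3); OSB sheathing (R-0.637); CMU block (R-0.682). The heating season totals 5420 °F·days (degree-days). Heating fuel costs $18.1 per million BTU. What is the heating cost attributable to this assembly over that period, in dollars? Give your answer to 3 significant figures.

R_total = 55.3 + 0.637 + 0.682 = 56.62 ft²·°F·h/BTU
E = A × HDD × 24 / R = 1390 × 5420 × 24 / 56.62 = 3193000 BTU
Cost = 3193000/10⁶ × 18.1 = $57.8

57.8 dollars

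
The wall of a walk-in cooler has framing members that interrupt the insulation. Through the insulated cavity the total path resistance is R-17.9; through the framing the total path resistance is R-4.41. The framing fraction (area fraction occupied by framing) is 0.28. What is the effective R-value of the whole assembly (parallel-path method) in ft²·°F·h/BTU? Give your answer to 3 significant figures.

9.64 ft²·°F·h/BTU

U_eff = 0.72/17.9 + 0.28/4.41 = 0.04022 + 0.06349 = 0.1037
R_eff = 1/U_eff = 9.642 ft²·°F·h/BTU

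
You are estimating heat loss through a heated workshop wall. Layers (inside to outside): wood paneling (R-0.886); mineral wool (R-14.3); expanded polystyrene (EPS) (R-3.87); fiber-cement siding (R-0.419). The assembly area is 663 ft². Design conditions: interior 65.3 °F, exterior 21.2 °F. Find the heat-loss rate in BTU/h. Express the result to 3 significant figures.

1500 BTU/h

R_total = 0.886 + 14.3 + 3.87 + 0.419 = 19.48 ft²·°F·h/BTU
Q = A·ΔT/R = 663 × (65.3 − 21.2) / 19.48 = 1501 BTU/h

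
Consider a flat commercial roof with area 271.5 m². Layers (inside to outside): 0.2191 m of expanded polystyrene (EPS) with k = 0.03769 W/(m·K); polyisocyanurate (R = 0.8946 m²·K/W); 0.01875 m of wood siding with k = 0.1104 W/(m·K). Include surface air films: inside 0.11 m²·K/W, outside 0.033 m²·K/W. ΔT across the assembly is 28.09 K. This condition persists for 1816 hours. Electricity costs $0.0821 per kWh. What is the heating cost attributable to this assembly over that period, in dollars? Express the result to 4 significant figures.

162.0 dollars

0.2191/0.03769 = 5.8132
0.01875/0.1104 = 0.16984
R_total = 0.11 + 5.8132 + 0.8946 + 0.16984 + 0.033 = 7.0207 m²·K/W
Q = 271.5 × 28.09 / 7.0207 = 1086.3 W
E = 1086.3 W × 1816 h / 1000 = 1972.7 kWh
Cost = 1972.7 × 0.0821 = $161.96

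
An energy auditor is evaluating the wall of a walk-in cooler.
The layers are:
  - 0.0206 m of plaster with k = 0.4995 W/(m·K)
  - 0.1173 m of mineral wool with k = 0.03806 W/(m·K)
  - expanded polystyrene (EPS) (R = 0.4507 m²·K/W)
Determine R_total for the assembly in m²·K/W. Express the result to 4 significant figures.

3.574 m²·K/W

0.0206/0.4995 = 0.041241
0.1173/0.03806 = 3.082
R_total = 0.041241 + 3.082 + 0.4507 = 3.5739 m²·K/W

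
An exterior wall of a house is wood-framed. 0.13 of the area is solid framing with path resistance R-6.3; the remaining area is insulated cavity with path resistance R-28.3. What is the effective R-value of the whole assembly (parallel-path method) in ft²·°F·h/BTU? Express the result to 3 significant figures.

19.5 ft²·°F·h/BTU

U_eff = 0.87/28.3 + 0.13/6.3 = 0.03074 + 0.02063 = 0.05138
R_eff = 1/U_eff = 19.46 ft²·°F·h/BTU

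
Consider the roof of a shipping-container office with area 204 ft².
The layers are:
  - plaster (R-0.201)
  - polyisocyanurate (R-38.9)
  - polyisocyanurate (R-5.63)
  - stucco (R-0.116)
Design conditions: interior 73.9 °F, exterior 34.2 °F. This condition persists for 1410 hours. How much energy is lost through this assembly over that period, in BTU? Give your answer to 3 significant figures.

255000 BTU

R_total = 0.201 + 38.9 + 5.63 + 0.116 = 44.85 ft²·°F·h/BTU
Q = 204 × (73.9 − 34.2) / 44.85 = 180.6 BTU/h
E = 180.6 × 1410 = 254600 BTU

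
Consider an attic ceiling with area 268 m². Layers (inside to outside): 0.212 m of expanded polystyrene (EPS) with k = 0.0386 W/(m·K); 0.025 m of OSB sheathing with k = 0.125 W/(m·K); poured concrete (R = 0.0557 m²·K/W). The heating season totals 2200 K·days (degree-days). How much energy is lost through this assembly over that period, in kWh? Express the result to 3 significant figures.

2460 kWh

0.212/0.0386 = 5.492
0.025/0.125 = 0.2
R_total = 5.492 + 0.2 + 0.0557 = 5.748 m²·K/W
E = A × HDD × 24 / R / 1000 = 268 × 2200 × 24 / 5.748 / 1000 = 2462 kWh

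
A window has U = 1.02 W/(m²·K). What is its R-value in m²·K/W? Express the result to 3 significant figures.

0.980 m²·K/W

R = 1/U = 1/1.02 = 0.9804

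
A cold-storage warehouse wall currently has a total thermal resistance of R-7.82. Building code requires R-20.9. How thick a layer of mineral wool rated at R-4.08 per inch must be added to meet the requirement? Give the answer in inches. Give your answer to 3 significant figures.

ΔR = 20.9 − 7.82 = 13.08 ft²·°F·h/BTU
L = ΔR / (R/in) = 13.08/4.08 = 3.206 in

3.21 in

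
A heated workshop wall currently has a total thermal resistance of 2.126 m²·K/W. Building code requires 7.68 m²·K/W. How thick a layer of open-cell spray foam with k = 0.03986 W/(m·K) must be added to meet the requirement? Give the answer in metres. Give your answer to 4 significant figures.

0.2214 m

ΔR = 7.68 − 2.126 = 5.554 m²·K/W
L = ΔR × k = 5.554 × 0.03986 = 0.22138 m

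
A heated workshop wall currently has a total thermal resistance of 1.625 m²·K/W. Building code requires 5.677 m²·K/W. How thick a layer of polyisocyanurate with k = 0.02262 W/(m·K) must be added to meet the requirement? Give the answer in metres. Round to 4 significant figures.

0.09166 m

ΔR = 5.677 − 1.625 = 4.052 m²·K/W
L = ΔR × k = 4.052 × 0.02262 = 0.091656 m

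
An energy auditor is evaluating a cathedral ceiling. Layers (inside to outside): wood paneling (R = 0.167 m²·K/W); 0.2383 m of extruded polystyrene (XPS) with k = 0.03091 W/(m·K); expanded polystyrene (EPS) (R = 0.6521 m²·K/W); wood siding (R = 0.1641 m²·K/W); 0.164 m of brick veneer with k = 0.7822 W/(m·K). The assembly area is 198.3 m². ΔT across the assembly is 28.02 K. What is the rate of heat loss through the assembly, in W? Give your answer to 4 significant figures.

0.2383/0.03091 = 7.7095
0.164/0.7822 = 0.20967
R_total = 0.167 + 7.7095 + 0.6521 + 0.1641 + 0.20967 = 8.9023 m²·K/W
Q = A·ΔT/R = 198.3 × 28.02 / 8.9023 = 624.15 W

624.1 W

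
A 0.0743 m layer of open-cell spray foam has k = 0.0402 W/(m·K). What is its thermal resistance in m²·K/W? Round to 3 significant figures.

R = L/k = 0.0743/0.0402 = 1.848 m²·K/W

1.85 m²·K/W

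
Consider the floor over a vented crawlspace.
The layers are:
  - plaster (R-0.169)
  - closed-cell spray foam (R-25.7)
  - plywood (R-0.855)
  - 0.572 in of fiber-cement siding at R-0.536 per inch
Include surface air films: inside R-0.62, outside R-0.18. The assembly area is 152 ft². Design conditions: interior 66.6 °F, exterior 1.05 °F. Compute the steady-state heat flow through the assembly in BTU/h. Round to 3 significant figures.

0.572 × 0.536 = 0.3066
R_total = 0.62 + 0.169 + 25.7 + 0.855 + 0.3066 + 0.18 = 27.83 ft²·°F·h/BTU
Q = A·ΔT/R = 152 × (66.6 − 1.05) / 27.83 = 358 BTU/h

358 BTU/h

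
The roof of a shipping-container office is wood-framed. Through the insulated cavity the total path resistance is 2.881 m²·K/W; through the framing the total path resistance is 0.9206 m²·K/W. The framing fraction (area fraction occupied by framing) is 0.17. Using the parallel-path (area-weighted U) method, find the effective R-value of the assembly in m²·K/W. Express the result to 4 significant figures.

U_eff = 0.83/2.881 + 0.17/0.9206 = 0.28809 + 0.18466 = 0.47276
R_eff = 1/U_eff = 2.1153 m²·K/W

2.115 m²·K/W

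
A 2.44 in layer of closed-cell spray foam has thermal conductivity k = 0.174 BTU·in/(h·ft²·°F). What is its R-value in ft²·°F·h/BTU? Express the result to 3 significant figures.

R = L/k = 2.44/0.174 = 14.02 ft²·°F·h/BTU

14.0 ft²·°F·h/BTU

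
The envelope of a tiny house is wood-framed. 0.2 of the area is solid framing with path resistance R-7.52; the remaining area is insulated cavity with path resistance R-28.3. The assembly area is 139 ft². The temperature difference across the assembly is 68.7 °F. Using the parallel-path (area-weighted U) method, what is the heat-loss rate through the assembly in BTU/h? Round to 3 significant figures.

U_eff = 0.8/28.3 + 0.2/7.52 = 0.02827 + 0.0266 = 0.05486
R_eff = 1/U_eff = 18.23 ft²·°F·h/BTU
Q = 139 × 68.7 / 18.23 = 523.9 BTU/h

524 BTU/h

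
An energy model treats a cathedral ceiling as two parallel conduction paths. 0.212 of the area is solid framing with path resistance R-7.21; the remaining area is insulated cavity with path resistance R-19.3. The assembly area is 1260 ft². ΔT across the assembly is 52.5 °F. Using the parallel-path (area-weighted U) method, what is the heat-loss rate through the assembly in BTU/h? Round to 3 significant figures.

4650 BTU/h

U_eff = 0.788/19.3 + 0.212/7.21 = 0.04083 + 0.0294 = 0.07023
R_eff = 1/U_eff = 14.24 ft²·°F·h/BTU
Q = 1260 × 52.5 / 14.24 = 4646 BTU/h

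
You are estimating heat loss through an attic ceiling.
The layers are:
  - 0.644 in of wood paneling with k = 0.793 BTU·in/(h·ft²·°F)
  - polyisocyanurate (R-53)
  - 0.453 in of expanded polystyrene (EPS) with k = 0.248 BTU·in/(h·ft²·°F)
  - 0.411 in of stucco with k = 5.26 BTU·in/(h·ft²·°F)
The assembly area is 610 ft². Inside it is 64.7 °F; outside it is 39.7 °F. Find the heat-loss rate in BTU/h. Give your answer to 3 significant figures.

274 BTU/h

0.644/0.793 = 0.8121
0.453/0.248 = 1.827
0.411/5.26 = 0.07814
R_total = 0.8121 + 53 + 1.827 + 0.07814 = 55.72 ft²·°F·h/BTU
Q = A·ΔT/R = 610 × (64.7 − 39.7) / 55.72 = 273.7 BTU/h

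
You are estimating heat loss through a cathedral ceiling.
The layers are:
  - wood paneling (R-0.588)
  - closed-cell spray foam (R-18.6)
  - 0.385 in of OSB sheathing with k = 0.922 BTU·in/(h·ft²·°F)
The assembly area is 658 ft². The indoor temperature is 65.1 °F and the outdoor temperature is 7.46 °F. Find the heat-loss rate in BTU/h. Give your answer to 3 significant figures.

0.385/0.922 = 0.4176
R_total = 0.588 + 18.6 + 0.4176 = 19.61 ft²·°F·h/BTU
Q = A·ΔT/R = 658 × (65.1 − 7.46) / 19.61 = 1935 BTU/h

1930 BTU/h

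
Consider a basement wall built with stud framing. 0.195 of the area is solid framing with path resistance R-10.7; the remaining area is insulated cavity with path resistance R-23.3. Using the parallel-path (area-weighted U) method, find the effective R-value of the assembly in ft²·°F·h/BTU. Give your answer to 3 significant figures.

18.9 ft²·°F·h/BTU

U_eff = 0.805/23.3 + 0.195/10.7 = 0.03455 + 0.01822 = 0.05277
R_eff = 1/U_eff = 18.95 ft²·°F·h/BTU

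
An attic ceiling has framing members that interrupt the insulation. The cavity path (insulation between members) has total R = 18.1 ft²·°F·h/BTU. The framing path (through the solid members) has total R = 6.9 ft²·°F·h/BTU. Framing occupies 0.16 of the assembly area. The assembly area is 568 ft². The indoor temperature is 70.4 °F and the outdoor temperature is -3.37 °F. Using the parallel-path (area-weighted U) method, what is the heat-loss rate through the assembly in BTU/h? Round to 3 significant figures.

U_eff = 0.84/18.1 + 0.16/6.9 = 0.04641 + 0.02319 = 0.0696
R_eff = 1/U_eff = 14.37 ft²·°F·h/BTU
Q = 568 × (70.4 − (-3.37)) / 14.37 = 2916 BTU/h

2920 BTU/h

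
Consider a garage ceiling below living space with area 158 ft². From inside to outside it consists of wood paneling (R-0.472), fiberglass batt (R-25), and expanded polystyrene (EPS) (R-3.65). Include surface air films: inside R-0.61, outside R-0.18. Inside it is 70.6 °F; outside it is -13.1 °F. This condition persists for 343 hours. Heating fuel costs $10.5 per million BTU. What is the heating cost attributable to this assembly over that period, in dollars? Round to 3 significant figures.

1.59 dollars

R_total = 0.61 + 0.472 + 25 + 3.65 + 0.18 = 29.91 ft²·°F·h/BTU
Q = 158 × (70.6 − (-13.1)) / 29.91 = 442.1 BTU/h
E = 442.1 × 343 = 151600 BTU
Cost = 151600/10⁶ × 10.5 = $1.592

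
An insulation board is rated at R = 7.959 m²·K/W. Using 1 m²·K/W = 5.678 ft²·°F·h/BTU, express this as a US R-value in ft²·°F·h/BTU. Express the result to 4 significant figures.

R_US = 7.959 × 5.678 = 45.191

45.19 ft²·°F·h/BTU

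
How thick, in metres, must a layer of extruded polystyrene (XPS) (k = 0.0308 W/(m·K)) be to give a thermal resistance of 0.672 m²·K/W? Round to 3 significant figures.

L = R·k = 0.672 × 0.0308 = 0.0207 m

0.0207 m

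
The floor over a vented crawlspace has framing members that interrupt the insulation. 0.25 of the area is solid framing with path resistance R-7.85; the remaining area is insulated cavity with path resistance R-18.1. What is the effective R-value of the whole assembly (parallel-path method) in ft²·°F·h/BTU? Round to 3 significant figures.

13.6 ft²·°F·h/BTU

U_eff = 0.75/18.1 + 0.25/7.85 = 0.04144 + 0.03185 = 0.07328
R_eff = 1/U_eff = 13.65 ft²·°F·h/BTU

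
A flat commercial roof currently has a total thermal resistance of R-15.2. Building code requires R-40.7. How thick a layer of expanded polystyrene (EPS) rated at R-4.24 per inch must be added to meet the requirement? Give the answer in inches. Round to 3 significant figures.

6.01 in

ΔR = 40.7 − 15.2 = 25.5 ft²·°F·h/BTU
L = ΔR / (R/in) = 25.5/4.24 = 6.014 in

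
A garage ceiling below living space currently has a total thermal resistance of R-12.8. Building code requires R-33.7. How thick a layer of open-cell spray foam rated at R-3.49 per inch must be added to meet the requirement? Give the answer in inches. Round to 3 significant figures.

ΔR = 33.7 − 12.8 = 20.9 ft²·°F·h/BTU
L = ΔR / (R/in) = 20.9/3.49 = 5.989 in

5.99 in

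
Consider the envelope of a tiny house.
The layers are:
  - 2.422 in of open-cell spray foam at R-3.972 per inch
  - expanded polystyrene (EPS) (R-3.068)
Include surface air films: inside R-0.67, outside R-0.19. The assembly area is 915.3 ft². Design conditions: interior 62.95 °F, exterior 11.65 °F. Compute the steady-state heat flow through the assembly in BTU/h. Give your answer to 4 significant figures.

2.422 × 3.972 = 9.6202
R_total = 0.67 + 9.6202 + 3.068 + 0.19 = 13.548 ft²·°F·h/BTU
Q = A·ΔT/R = 915.3 × (62.95 − 11.65) / 13.548 = 3465.8 BTU/h

3466 BTU/h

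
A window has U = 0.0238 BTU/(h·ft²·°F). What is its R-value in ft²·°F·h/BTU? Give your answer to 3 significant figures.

R = 1/U = 1/0.0238 = 42.02

42.0 ft²·°F·h/BTU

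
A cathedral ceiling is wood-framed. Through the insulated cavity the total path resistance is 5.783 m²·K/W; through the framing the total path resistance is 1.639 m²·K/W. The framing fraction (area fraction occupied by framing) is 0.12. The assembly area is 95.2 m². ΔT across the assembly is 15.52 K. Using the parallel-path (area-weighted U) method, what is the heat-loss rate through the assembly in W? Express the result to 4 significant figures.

333.0 W

U_eff = 0.88/5.783 + 0.12/1.639 = 0.15217 + 0.073215 = 0.22539
R_eff = 1/U_eff = 4.4368 m²·K/W
Q = 95.2 × 15.52 / 4.4368 = 333.01 W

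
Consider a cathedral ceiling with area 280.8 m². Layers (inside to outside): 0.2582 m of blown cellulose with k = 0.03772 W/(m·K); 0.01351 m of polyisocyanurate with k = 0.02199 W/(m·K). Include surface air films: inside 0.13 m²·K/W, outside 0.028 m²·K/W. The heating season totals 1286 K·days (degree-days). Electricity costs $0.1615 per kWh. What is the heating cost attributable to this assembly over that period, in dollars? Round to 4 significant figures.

0.2582/0.03772 = 6.8452
0.01351/0.02199 = 0.61437
R_total = 0.13 + 6.8452 + 0.61437 + 0.028 = 7.6175 m²·K/W
E = A × HDD × 24 / R / 1000 = 280.8 × 1286 × 24 / 7.6175 / 1000 = 1137.7 kWh
Cost = 1137.7 × 0.1615 = $183.74

183.7 dollars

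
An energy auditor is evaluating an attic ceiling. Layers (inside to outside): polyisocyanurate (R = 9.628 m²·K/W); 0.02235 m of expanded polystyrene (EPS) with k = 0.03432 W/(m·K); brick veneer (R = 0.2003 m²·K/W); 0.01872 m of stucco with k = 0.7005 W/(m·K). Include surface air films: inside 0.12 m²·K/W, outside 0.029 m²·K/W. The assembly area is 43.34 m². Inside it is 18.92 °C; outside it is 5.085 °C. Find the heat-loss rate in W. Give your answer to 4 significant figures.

0.02235/0.03432 = 0.65122
0.01872/0.7005 = 0.026724
R_total = 0.12 + 9.628 + 0.65122 + 0.2003 + 0.026724 + 0.029 = 10.655 m²·K/W
Q = A·ΔT/R = 43.34 × (18.92 − 5.085) / 10.655 = 56.274 W

56.27 W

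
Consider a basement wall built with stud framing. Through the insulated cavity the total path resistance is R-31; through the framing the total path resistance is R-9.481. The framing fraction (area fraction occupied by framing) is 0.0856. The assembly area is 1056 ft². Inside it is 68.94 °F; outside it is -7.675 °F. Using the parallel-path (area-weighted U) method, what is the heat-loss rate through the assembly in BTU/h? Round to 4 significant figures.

U_eff = 0.9144/31 + 0.0856/9.481 = 0.029497 + 0.0090286 = 0.038525
R_eff = 1/U_eff = 25.957 ft²·°F·h/BTU
Q = 1056 × (68.94 − (-7.675)) / 25.957 = 3116.9 BTU/h

3117 BTU/h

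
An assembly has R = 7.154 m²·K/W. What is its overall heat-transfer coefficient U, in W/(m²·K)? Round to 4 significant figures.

U = 1/R = 1/7.154 = 0.13978

0.1398 W/(m²·K)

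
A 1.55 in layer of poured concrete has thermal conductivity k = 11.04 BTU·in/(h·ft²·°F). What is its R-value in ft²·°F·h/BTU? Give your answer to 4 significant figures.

0.1404 ft²·°F·h/BTU

R = L/k = 1.55/11.04 = 0.1404 ft²·°F·h/BTU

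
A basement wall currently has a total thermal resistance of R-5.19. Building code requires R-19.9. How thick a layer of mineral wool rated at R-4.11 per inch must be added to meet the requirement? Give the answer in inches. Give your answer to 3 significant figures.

3.58 in

ΔR = 19.9 − 5.19 = 14.71 ft²·°F·h/BTU
L = ΔR / (R/in) = 14.71/4.11 = 3.579 in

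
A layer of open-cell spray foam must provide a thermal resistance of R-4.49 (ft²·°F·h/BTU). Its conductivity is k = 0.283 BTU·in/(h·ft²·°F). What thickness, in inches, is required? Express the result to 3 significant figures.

L = R × k = 4.49 × 0.283 = 1.271 in

1.27 in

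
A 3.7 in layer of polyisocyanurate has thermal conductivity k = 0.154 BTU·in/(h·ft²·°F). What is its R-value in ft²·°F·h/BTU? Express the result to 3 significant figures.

R = L/k = 3.7/0.154 = 24.03 ft²·°F·h/BTU

24.0 ft²·°F·h/BTU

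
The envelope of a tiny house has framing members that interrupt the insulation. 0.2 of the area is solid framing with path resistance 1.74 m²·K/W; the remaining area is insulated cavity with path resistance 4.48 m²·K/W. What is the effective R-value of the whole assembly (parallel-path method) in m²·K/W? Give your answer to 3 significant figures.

3.41 m²·K/W

U_eff = 0.8/4.48 + 0.2/1.74 = 0.1786 + 0.1149 = 0.2935
R_eff = 1/U_eff = 3.407 m²·K/W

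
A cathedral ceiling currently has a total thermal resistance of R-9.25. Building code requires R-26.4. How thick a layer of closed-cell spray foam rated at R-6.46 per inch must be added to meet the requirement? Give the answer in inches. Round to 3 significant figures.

2.65 in

ΔR = 26.4 − 9.25 = 17.15 ft²·°F·h/BTU
L = ΔR / (R/in) = 17.15/6.46 = 2.655 in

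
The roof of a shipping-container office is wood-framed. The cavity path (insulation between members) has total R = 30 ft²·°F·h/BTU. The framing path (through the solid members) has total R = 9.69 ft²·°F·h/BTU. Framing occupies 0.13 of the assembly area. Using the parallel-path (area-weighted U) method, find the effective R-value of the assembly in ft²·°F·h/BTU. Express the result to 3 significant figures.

U_eff = 0.87/30 + 0.13/9.69 = 0.029 + 0.01342 = 0.04242
R_eff = 1/U_eff = 23.58 ft²·°F·h/BTU

23.6 ft²·°F·h/BTU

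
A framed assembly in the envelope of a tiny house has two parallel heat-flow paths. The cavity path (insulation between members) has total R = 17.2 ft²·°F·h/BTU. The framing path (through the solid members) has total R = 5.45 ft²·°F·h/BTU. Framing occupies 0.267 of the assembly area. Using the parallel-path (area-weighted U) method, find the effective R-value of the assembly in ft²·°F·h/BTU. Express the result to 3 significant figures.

10.9 ft²·°F·h/BTU

U_eff = 0.733/17.2 + 0.267/5.45 = 0.04262 + 0.04899 = 0.09161
R_eff = 1/U_eff = 10.92 ft²·°F·h/BTU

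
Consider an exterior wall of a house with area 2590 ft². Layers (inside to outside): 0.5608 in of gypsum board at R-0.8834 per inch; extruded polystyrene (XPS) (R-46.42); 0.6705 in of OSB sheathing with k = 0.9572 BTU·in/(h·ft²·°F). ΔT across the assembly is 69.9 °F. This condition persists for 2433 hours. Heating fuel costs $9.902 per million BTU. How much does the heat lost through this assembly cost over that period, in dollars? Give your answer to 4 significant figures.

91.60 dollars

0.5608 × 0.8834 = 0.49541
0.6705/0.9572 = 0.70048
R_total = 0.49541 + 46.42 + 0.70048 = 47.616 ft²·°F·h/BTU
Q = 2590 × 69.9 / 47.616 = 3802.1 BTU/h
E = 3802.1 × 2433 = 9250500 BTU
Cost = 9250500/10⁶ × 9.902 = $91.599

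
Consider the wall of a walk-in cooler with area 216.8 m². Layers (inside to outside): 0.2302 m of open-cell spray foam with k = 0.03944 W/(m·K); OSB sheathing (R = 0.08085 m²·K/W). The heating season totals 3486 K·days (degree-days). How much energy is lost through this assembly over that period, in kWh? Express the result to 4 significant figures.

0.2302/0.03944 = 5.8367
R_total = 5.8367 + 0.08085 = 5.9176 m²·K/W
E = A × HDD × 24 / R / 1000 = 216.8 × 3486 × 24 / 5.9176 / 1000 = 3065.2 kWh

3065 kWh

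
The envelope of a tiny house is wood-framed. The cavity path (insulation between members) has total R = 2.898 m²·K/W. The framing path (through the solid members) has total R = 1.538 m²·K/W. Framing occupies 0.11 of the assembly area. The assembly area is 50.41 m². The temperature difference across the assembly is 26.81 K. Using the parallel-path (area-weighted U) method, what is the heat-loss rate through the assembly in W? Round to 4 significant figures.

511.7 W

U_eff = 0.89/2.898 + 0.11/1.538 = 0.30711 + 0.071521 = 0.37863
R_eff = 1/U_eff = 2.6411 m²·K/W
Q = 50.41 × 26.81 / 2.6411 = 511.72 W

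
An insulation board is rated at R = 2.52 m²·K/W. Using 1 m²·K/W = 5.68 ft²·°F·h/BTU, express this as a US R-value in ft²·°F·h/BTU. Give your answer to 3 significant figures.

14.3 ft²·°F·h/BTU

R_US = 2.52 × 5.68 = 14.31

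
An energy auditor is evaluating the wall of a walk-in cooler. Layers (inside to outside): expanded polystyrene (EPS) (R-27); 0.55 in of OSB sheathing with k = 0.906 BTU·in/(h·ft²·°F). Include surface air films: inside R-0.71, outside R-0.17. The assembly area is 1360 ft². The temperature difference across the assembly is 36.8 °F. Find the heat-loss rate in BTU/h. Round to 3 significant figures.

0.55/0.906 = 0.6071
R_total = 0.71 + 27 + 0.6071 + 0.17 = 28.49 ft²·°F·h/BTU
Q = A·ΔT/R = 1360 × 36.8 / 28.49 = 1757 BTU/h

1760 BTU/h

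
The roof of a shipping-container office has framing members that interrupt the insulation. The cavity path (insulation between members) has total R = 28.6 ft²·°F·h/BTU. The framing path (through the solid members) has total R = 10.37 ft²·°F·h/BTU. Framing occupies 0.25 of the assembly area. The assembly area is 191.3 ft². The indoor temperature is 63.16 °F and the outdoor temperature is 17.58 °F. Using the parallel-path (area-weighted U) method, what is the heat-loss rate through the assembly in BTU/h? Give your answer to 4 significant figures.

U_eff = 0.75/28.6 + 0.25/10.37 = 0.026224 + 0.024108 = 0.050332
R_eff = 1/U_eff = 19.868 ft²·°F·h/BTU
Q = 191.3 × (63.16 − 17.58) / 19.868 = 438.87 BTU/h

438.9 BTU/h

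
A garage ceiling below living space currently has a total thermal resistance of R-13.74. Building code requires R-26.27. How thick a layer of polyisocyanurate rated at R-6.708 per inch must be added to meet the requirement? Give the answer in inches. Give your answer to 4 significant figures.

1.868 in

ΔR = 26.27 − 13.74 = 12.53 ft²·°F·h/BTU
L = ΔR / (R/in) = 12.53/6.708 = 1.8679 in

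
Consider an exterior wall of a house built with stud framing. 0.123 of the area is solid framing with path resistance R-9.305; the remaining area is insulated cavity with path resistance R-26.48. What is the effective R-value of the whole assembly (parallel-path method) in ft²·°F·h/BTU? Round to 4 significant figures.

U_eff = 0.877/26.48 + 0.123/9.305 = 0.033119 + 0.013219 = 0.046338
R_eff = 1/U_eff = 21.581 ft²·°F·h/BTU

21.58 ft²·°F·h/BTU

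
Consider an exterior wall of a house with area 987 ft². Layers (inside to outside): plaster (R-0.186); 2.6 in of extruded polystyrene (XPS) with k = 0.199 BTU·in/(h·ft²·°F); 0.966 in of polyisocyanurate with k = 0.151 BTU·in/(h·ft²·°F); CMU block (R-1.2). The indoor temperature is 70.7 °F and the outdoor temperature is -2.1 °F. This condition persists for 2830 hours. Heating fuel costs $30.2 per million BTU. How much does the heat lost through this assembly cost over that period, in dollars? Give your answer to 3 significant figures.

2.6/0.199 = 13.07
0.966/0.151 = 6.397
R_total = 0.186 + 13.07 + 6.397 + 1.2 = 20.85 ft²·°F·h/BTU
Q = 987 × (70.7 − (-2.1)) / 20.85 = 3446 BTU/h
E = 3446 × 2830 = 9753000 BTU
Cost = 9753000/10⁶ × 30.2 = $294.6

295 dollars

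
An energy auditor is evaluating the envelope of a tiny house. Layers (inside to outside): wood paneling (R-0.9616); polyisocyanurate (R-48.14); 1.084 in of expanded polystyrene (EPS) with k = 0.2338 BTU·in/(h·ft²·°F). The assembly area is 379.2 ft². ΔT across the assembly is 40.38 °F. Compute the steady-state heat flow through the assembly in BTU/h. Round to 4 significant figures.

284.9 BTU/h

1.084/0.2338 = 4.6364
R_total = 0.9616 + 48.14 + 4.6364 = 53.738 ft²·°F·h/BTU
Q = A·ΔT/R = 379.2 × 40.38 / 53.738 = 284.94 BTU/h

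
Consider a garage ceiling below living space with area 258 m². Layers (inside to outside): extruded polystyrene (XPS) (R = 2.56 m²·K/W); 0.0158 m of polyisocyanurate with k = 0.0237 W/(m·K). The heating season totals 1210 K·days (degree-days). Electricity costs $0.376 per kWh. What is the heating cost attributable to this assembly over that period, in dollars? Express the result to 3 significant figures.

873 dollars

0.0158/0.0237 = 0.6667
R_total = 2.56 + 0.6667 = 3.227 m²·K/W
E = A × HDD × 24 / R / 1000 = 258 × 1210 × 24 / 3.227 / 1000 = 2322 kWh
Cost = 2322 × 0.376 = $873.1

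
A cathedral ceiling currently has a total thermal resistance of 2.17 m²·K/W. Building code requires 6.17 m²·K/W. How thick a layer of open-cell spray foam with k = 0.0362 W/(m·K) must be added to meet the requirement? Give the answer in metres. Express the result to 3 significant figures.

0.145 m

ΔR = 6.17 − 2.17 = 4 m²·K/W
L = ΔR × k = 4 × 0.0362 = 0.1448 m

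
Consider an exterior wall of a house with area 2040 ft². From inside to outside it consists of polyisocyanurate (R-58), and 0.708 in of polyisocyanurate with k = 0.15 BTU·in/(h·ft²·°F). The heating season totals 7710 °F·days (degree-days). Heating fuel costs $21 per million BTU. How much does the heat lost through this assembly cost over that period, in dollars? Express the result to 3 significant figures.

126 dollars

0.708/0.15 = 4.72
R_total = 58 + 4.72 = 62.72 ft²·°F·h/BTU
E = A × HDD × 24 / R = 2040 × 7710 × 24 / 62.72 = 6019000 BTU
Cost = 6019000/10⁶ × 21 = $126.4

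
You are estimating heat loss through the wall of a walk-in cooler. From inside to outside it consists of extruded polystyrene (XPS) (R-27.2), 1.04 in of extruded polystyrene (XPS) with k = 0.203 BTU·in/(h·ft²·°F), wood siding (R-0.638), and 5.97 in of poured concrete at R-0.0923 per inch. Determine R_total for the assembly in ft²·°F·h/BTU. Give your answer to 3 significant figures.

33.5 ft²·°F·h/BTU

1.04/0.203 = 5.123
5.97 × 0.0923 = 0.551
R_total = 27.2 + 5.123 + 0.638 + 0.551 = 33.51 ft²·°F·h/BTU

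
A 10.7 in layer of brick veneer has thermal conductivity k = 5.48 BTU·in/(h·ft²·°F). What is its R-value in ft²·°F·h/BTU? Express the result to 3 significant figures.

R = L/k = 10.7/5.48 = 1.953 ft²·°F·h/BTU

1.95 ft²·°F·h/BTU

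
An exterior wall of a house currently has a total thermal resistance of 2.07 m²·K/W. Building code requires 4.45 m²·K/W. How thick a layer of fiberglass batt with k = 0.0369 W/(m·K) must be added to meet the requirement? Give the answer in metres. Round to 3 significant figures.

ΔR = 4.45 − 2.07 = 2.38 m²·K/W
L = ΔR × k = 2.38 × 0.0369 = 0.08782 m

0.0878 m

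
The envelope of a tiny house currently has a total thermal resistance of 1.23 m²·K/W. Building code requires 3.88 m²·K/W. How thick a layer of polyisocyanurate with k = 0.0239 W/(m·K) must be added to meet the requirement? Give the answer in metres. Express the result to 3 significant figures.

0.0633 m

ΔR = 3.88 − 1.23 = 2.65 m²·K/W
L = ΔR × k = 2.65 × 0.0239 = 0.06334 m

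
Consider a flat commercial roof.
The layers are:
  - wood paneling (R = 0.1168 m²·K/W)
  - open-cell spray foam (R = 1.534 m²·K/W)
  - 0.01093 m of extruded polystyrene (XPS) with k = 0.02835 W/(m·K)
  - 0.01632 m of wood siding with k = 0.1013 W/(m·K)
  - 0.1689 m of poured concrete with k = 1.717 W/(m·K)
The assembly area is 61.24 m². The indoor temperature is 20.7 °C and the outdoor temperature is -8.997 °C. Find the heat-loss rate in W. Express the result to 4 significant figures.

792.2 W

0.01093/0.02835 = 0.38554
0.01632/0.1013 = 0.16111
0.1689/1.717 = 0.098369
R_total = 0.1168 + 1.534 + 0.38554 + 0.16111 + 0.098369 = 2.2958 m²·K/W
Q = A·ΔT/R = 61.24 × (20.7 − (-8.997)) / 2.2958 = 792.16 W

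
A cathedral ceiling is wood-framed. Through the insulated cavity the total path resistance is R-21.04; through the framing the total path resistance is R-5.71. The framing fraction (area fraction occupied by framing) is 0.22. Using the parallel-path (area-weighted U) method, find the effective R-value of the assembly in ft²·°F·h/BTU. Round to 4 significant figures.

U_eff = 0.78/21.04 + 0.22/5.71 = 0.037072 + 0.038529 = 0.075601
R_eff = 1/U_eff = 13.227 ft²·°F·h/BTU

13.23 ft²·°F·h/BTU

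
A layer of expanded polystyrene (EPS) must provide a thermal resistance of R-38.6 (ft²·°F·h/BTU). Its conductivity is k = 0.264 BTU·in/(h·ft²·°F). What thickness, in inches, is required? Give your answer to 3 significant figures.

10.2 in

L = R × k = 38.6 × 0.264 = 10.19 in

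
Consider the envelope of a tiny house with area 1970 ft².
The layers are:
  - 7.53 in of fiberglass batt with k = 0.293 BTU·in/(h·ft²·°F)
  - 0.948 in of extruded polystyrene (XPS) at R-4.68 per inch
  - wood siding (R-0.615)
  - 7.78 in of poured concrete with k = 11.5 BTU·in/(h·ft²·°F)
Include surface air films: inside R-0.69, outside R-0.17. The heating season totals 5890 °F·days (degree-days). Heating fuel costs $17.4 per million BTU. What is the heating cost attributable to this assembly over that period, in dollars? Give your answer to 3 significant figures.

150 dollars

7.53/0.293 = 25.7
0.948 × 4.68 = 4.437
7.78/11.5 = 0.6765
R_total = 0.69 + 25.7 + 4.437 + 0.615 + 0.6765 + 0.17 = 32.29 ft²·°F·h/BTU
E = A × HDD × 24 / R = 1970 × 5890 × 24 / 32.29 = 8625000 BTU
Cost = 8625000/10⁶ × 17.4 = $150.1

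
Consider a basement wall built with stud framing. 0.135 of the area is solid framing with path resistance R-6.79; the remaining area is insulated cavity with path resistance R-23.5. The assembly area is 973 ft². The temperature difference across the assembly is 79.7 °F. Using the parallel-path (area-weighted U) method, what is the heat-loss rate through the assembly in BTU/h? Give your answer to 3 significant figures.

U_eff = 0.865/23.5 + 0.135/6.79 = 0.03681 + 0.01988 = 0.05669
R_eff = 1/U_eff = 17.64 ft²·°F·h/BTU
Q = 973 × 79.7 / 17.64 = 4396 BTU/h

4400 BTU/h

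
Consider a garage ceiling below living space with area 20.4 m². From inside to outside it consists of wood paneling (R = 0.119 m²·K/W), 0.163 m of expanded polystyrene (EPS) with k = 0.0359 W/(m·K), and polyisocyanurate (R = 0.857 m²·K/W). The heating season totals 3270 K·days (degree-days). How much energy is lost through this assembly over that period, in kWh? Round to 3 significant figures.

0.163/0.0359 = 4.54
R_total = 0.119 + 4.54 + 0.857 = 5.516 m²·K/W
E = A × HDD × 24 / R / 1000 = 20.4 × 3270 × 24 / 5.516 / 1000 = 290.2 kWh

290 kWh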